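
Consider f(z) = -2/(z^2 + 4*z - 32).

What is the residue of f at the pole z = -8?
Write f(z) = P(z)/Q(z) with P(z) = -2 and Q(z) = z^2 + 4*z - 32.
The denominator factors as Q(z) = (z + 8)*(z - 4), so z = -8 is a simple zero of Q and P is analytic there; z = -8 is therefore a simple pole and
  Res(f, z₀) = P(z₀)/Q'(z₀).

Q'(z) = 2*z + 4, so Q'(-8) = -12.
P(-8) = -2.

Res(f, -8) = (-2)/(-12) = 1/6

Final answer: 1/6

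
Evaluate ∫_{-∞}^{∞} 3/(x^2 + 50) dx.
3*sqrt(2)*pi/10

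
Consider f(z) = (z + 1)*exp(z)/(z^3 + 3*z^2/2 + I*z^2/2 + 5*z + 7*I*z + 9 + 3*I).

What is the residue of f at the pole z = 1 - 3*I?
(31/530 + 77*I/530)*exp(1 - 3*I)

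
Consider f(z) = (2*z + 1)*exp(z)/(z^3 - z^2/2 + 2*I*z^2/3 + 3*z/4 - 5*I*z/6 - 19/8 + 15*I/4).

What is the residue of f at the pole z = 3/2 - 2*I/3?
Write f(z) = P(z)/Q(z) with P(z) = (2*z + 1)*exp(z) and Q(z) = z^3 - z^2/2 + 2*I*z^2/3 + 3*z/4 - 5*I*z/6 - 19/8 + 15*I/4.
The denominator factors as Q(z) = (z - 3*I/2)*(z + 1 + 3*I/2)*(z - 3/2 + 2*I/3), so z = 3/2 - 2*I/3 is a simple zero of Q and P is analytic there; z = 3/2 - 2*I/3 is therefore a simple pole and
  Res(f, z₀) = P(z₀)/Q'(z₀).

Q'(z) = 3*z^2 - z + 4*I*z/3 + 3/4 - 5*I/6, so Q'(3/2 - 2*I/3) = 50/9 - 25*I/6.
P(3/2 - 2*I/3) = (4 - 4*I/3)*exp(3/2 - 2*I/3).

Res(f, 3/2 - 2*I/3) = ((4 - 4*I/3)*exp(3/2 - 2*I/3))/(50/9 - 25*I/6) = (72/125 + 24*I/125)*exp(3/2 - 2*I/3)

Final answer: (72/125 + 24*I/125)*exp(3/2 - 2*I/3)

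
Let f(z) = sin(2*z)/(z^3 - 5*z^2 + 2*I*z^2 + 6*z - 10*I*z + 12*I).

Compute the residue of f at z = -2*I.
(-5/52 - I/52)*sinh(4)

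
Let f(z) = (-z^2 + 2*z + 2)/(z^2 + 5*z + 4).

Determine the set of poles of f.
The singularities of f are the zeros of the denominator. Factoring,
  z^2 + 5*z + 4 = (z + 4)*(z + 1)
so the candidates are z = -4, z = -1.

Check the numerator P(z) = -z^2 + 2*z + 2 at each one:
  P(-4) = -22 ≠ 0, so z = -4 is a (simple) pole.
  P(-1) = -1 ≠ 0, so z = -1 is a (simple) pole.

Poles of f: {-4, -1}

Final answer: {-4, -1}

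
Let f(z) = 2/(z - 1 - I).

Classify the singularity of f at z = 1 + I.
Write f(z) = g(z)/(z - 1 - I) with g(z) = 2.
g is entire and g(1 + I) = 2 ≠ 0, so no factor of (z - 1 - I) cancels: the Laurent expansion of f about z = 1 + I starts at the power -1, i.e. lim_{z→z₀} (z - z₀) f(z) = 2 is finite and nonzero.
So z = 1 + I is a pole of order 1.

Final answer: pole of order 1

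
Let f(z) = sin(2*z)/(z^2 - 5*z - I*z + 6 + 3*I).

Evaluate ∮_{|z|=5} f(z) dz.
By the residue theorem, ∮_C f(z) dz = 2πi · (sum of the residues of f at the poles inside |z| = 5).

The denominator factors as (z - 3)*(z - 2 - I), so the singularities of f are simple poles at z = 3, z = 2 + I.
  |3|² = 9 < 25 = 5², so this pole is inside the contour.
  |2 + I|² = 5 < 25 = 5², so this pole is inside the contour.

With P(z) = sin(2*z) and Q(z) = z^2 - 5*z - I*z + 6 + 3*I, each pole is simple, so Res(f, z₀) = P(z₀)/Q'(z₀) with Q'(z) = 2*z - 5 - I.
  Res(f, 3) = P(3)/Q'(3) = (sin(6))/(1 - I) = (1/2 + I/2)*sin(6)
  Res(f, 2 + I) = P(2 + I)/Q'(2 + I) = (sin(4 + 2*I))/(-1 + I) = (-1/2 - I/2)*sin(4 + 2*I)

Sum of residues inside C: (1/2 + I/2)*sin(6) + (-1/2 - I/2)*sin(4 + 2*I)
∮_C f(z) dz = 2πi · ((1/2 + I/2)*sin(6) + (-1/2 - I/2)*sin(4 + 2*I)) = pi*(-1 + I)*sin(6) + pi*(1 - I)*sin(4 + 2*I)

Final answer: pi*(-1 + I)*sin(6) + pi*(1 - I)*sin(4 + 2*I)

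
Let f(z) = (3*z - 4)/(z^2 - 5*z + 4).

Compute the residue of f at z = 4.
8/3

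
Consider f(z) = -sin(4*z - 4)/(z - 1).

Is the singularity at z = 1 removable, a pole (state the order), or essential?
Let u = z - 1. The argument of sin is 4*z - 4 = 4u, so
  f = -sin(4u)/u = -((4u) - (4u)^3/6 + ...)/u = -4 + (32/3)*u^2 - ...
The Laurent expansion about u = 0 has no negative powers; equivalently lim_{z→1} f(z) = -4 exists and is finite.
So the singularity is removable.

Final answer: removable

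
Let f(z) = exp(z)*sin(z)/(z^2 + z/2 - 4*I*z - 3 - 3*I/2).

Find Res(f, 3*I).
(8/17 + 2*I/17)*exp(3*I)*sinh(3)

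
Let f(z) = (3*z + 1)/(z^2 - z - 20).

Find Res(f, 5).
Write f(z) = P(z)/Q(z) with P(z) = 3*z + 1 and Q(z) = z^2 - z - 20.
The denominator factors as Q(z) = (z - 5)*(z + 4), so z = 5 is a simple zero of Q and P is analytic there; z = 5 is therefore a simple pole and
  Res(f, z₀) = P(z₀)/Q'(z₀).

Q'(z) = 2*z - 1, so Q'(5) = 9.
P(5) = 16.

Res(f, 5) = (16)/(9) = 16/9

Final answer: 16/9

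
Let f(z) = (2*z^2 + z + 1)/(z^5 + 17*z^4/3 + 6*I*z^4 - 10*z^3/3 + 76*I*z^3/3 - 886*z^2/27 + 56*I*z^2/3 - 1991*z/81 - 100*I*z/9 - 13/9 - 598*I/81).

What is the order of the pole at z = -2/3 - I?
Factor the denominator:
  z^5 + 17*z^4/3 + 6*I*z^4 - 10*z^3/3 + 76*I*z^3/3 - 886*z^2/27 + 56*I*z^2/3 - 1991*z/81 - 100*I*z/9 - 13/9 - 598*I/81 = (z + 2/3 + I)^4*(z + 3 + 2*I)

The numerator P(z) = 2*z^2 + z + 1 has P(-2/3 - I) = -7/9 + 5*I/3 ≠ 0, so no factor of (z + 2/3 + I) cancels.
Near z = -2/3 - I we can therefore write f(z) = g(z)/(z + 2/3 + I)^4 with g analytic at -2/3 - I and g(-2/3 - I) ≠ 0 (g is the numerator divided by the remaining denominator factors).

Hence z = -2/3 - I is a pole of order 4.

Final answer: 4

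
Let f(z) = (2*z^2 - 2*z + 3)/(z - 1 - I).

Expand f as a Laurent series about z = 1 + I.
Put w = z - (1 + I), i.e. z = w + 1 + I. The denominator is w, so it suffices to rewrite the numerator in powers of w.

P(z) = 2*z^2 - 2*z + 3
P(w + 1 + I) = 1 + 2*I + (2 + 4*I)*w + 2*w^2

Dividing each term by w:
  f = (1 + 2*I)/w + 2 + 4*I + 2*w

Substituting back w = z - 1 - I:
  f(z) = (1 + 2*I)/(z - 1 - I) + 2 + 4*I + 2*(z - 1 - I)

The series is finite because the numerator is a polynomial; the negative powers form the principal part, and the coefficient of 1/(z - 1 - I) gives Res(f, 1 + I) = 1 + 2*I.

Final answer: (1 + 2*I)/(z - 1 - I) + 2 + 4*I + 2*(z - 1 - I)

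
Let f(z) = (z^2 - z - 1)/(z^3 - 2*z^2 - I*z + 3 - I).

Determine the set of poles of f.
{-1, 1 - I, 2 + I}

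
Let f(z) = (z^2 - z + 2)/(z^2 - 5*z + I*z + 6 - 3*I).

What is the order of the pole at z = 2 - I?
1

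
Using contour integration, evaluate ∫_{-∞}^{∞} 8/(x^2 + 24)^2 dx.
Let f(z) = 8/(z^2 + 24)^2. The denominator has no real zeros and deg Q - deg P = 4 ≥ 2, so the integral of f over the upper semicircle |z| = R tends to 0 as R → ∞. Closing the contour in the upper half-plane,
  ∫_{-∞}^{∞} f(x) dx = 2πi · Σ Res(f, z_k)  over the poles with Im z_k > 0.

Zeros of the denominator: z^2 + 24 = 0 gives z = ±2*sqrt(6)*I.
Upper half-plane: z = 2*sqrt(6)*I (a pole of order 2).

Write f(z) = g(z)/(z - 2*sqrt(6)*I)^2 with g(z) = 8/(z + 2*sqrt(6)*I)^2. For a double pole, Res(f, z₀) = g'(z₀):
  g'(z) = -16/(z + 2*sqrt(6)*I)^3
  Res(f, 2*sqrt(6)*I) = g'(2*sqrt(6)*I) = -sqrt(6)*I/144

∫_{-∞}^{∞} f(x) dx = 2πi · (-sqrt(6)*I/144) = sqrt(6)*pi/72

Final answer: sqrt(6)*pi/72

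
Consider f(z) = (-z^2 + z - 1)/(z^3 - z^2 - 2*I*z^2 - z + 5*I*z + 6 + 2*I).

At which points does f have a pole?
The singularities of f are the zeros of the denominator. Factoring,
  z^3 - z^2 - 2*I*z^2 - z + 5*I*z + 6 + 2*I = (z - 2*I)*(z - 2 + I)*(z + 1 - I)
so the candidates are z = 2*I, z = 2 - I, z = -1 + I.

Check the numerator P(z) = -z^2 + z - 1 at each one:
  P(2*I) = 3 + 2*I ≠ 0, so z = 2*I is a (simple) pole.
  P(2 - I) = -2 + 3*I ≠ 0, so z = 2 - I is a (simple) pole.
  P(-1 + I) = -2 + 3*I ≠ 0, so z = -1 + I is a (simple) pole.

Poles of f: {-1 + I, 2*I, 2 - I}

Final answer: {-1 + I, 2*I, 2 - I}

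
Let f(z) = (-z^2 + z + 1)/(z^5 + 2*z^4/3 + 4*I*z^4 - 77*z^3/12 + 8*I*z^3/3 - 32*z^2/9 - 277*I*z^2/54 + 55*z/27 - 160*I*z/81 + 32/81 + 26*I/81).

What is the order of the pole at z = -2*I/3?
Factor the denominator:
  z^5 + 2*z^4/3 + 4*I*z^4 - 77*z^3/12 + 8*I*z^3/3 - 32*z^2/9 - 277*I*z^2/54 + 55*z/27 - 160*I*z/81 + 32/81 + 26*I/81 = (z + 2*I/3)^3*(z - 1/3 + 3*I/2)*(z + 1 + I/2)

The numerator P(z) = -z^2 + z + 1 has P(-2*I/3) = 13/9 - 2*I/3 ≠ 0, so no factor of (z + 2*I/3) cancels.
Near z = -2*I/3 we can therefore write f(z) = g(z)/(z + 2*I/3)^3 with g analytic at -2*I/3 and g(-2*I/3) ≠ 0 (g is the numerator divided by the remaining denominator factors).

Hence z = -2*I/3 is a pole of order 3.

Final answer: 3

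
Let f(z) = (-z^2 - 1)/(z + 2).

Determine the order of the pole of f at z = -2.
Factor the denominator:
  z + 2 = (z + 2)

The numerator P(z) = -z^2 - 1 has P(-2) = -5 ≠ 0, so no factor of (z + 2) cancels.
Near z = -2 we can therefore write f(z) = g(z)/(z + 2) with g analytic at -2 and g(-2) ≠ 0 (g is just the numerator).

Hence z = -2 is a pole of order 1.

Final answer: 1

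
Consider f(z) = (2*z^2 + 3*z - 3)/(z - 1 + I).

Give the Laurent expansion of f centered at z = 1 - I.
Put w = z - (1 - I), i.e. z = w + 1 - I. The denominator is w, so it suffices to rewrite the numerator in powers of w.

P(z) = 2*z^2 + 3*z - 3
P(w + 1 - I) = -7*I + (7 - 4*I)*w + 2*w^2

Dividing each term by w:
  f = -7*I/w + 7 - 4*I + 2*w

Substituting back w = z - 1 + I:
  f(z) = -7*I/(z - 1 + I) + 7 - 4*I + 2*(z - 1 + I)

The series is finite because the numerator is a polynomial; the negative powers form the principal part, and the coefficient of 1/(z - 1 + I) gives Res(f, 1 - I) = -7*I.

Final answer: -7*I/(z - 1 + I) + 7 - 4*I + 2*(z - 1 + I)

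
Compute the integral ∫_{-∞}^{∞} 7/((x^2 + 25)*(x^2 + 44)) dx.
Let f(z) = 7/((z^2 + 25)*(z^2 + 44)). The denominator has no real zeros and deg Q - deg P = 4 ≥ 2, so the integral of f over the upper semicircle |z| = R tends to 0 as R → ∞. Closing the contour in the upper half-plane,
  ∫_{-∞}^{∞} f(x) dx = 2πi · Σ Res(f, z_k)  over the poles with Im z_k > 0.

Zeros of the denominator: z^2 + 44 = 0 gives z = ±2*sqrt(11)*I; z^2 + 25 = 0 gives z = ±5*I.
Upper half-plane: z = 5*I, z = 2*sqrt(11)*I (simple).

Each pole is a simple zero of Q(z) = z^4 + 69*z^2 + 1100, so Res(f, z₀) = P(z₀)/Q'(z₀) with P(z) = 7, Q'(z) = 4*z^3 + 138*z:
  Res(f, 5*I) = (7)/(190*I) = -7*I/190
  Res(f, 2*sqrt(11)*I) = (7)/(-76*sqrt(11)*I) = 7*sqrt(11)*I/836

Sum of residues: 7*I*(-22 + 5*sqrt(11))/4180
∫_{-∞}^{∞} f(x) dx = 2πi · (7*I*(-22 + 5*sqrt(11))/4180) = 7*pi*(22 - 5*sqrt(11))/2090

Final answer: 7*pi*(22 - 5*sqrt(11))/2090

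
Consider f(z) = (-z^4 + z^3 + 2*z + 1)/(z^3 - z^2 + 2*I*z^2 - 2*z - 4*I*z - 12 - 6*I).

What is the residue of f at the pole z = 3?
-893/425 + 376*I/425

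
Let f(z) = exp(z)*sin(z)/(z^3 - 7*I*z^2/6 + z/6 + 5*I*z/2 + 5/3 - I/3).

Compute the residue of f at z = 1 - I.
Write f(z) = P(z)/Q(z) with P(z) = exp(z)*sin(z) and Q(z) = z^3 - 7*I*z^2/6 + z/6 + 5*I*z/2 + 5/3 - I/3.
The denominator factors as Q(z) = (z - 2*I/3)*(z + 1 - 3*I/2)*(z - 1 + I), so z = 1 - I is a simple zero of Q and P is analytic there; z = 1 - I is therefore a simple pole and
  Res(f, z₀) = P(z₀)/Q'(z₀).

Q'(z) = 3*z^2 - 7*I*z/3 + 1/6 + 5*I/2, so Q'(1 - I) = -13/6 - 35*I/6.
P(1 - I) = exp(1 - I)*sin(1 - I).

Res(f, 1 - I) = (exp(1 - I)*sin(1 - I))/(-13/6 - 35*I/6) = (-39/697 + 105*I/697)*exp(1 - I)*sin(1 - I)

Final answer: (-39/697 + 105*I/697)*exp(1 - I)*sin(1 - I)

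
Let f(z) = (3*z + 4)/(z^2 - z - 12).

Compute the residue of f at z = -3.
Write f(z) = P(z)/Q(z) with P(z) = 3*z + 4 and Q(z) = z^2 - z - 12.
The denominator factors as Q(z) = (z - 4)*(z + 3), so z = -3 is a simple zero of Q and P is analytic there; z = -3 is therefore a simple pole and
  Res(f, z₀) = P(z₀)/Q'(z₀).

Q'(z) = 2*z - 1, so Q'(-3) = -7.
P(-3) = -5.

Res(f, -3) = (-5)/(-7) = 5/7

Final answer: 5/7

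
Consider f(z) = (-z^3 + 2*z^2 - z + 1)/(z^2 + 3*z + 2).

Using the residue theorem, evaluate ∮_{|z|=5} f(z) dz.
By the residue theorem, ∮_C f(z) dz = 2πi · (sum of the residues of f at the poles inside |z| = 5).

The denominator factors as (z + 1)*(z + 2), so the singularities of f are simple poles at z = -1, z = -2.
  |-1|² = 1 < 25 = 5², so this pole is inside the contour.
  |-2|² = 4 < 25 = 5², so this pole is inside the contour.

With P(z) = -z^3 + 2*z^2 - z + 1 and Q(z) = z^2 + 3*z + 2, each pole is simple, so Res(f, z₀) = P(z₀)/Q'(z₀) with Q'(z) = 2*z + 3.
  Res(f, -1) = P(-1)/Q'(-1) = (5)/(1) = 5
  Res(f, -2) = P(-2)/Q'(-2) = (19)/(-1) = -19

Sum of residues inside C: -14
∮_C f(z) dz = 2πi · (-14) = -28*I*pi

Final answer: -28*I*pi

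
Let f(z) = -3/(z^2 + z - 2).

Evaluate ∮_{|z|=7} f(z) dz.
0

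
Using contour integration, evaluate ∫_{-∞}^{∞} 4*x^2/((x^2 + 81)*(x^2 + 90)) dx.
Let f(z) = 4*z^2/((z^2 + 81)*(z^2 + 90)). The denominator has no real zeros and deg Q - deg P = 2 ≥ 2, so the integral of f over the upper semicircle |z| = R tends to 0 as R → ∞. Closing the contour in the upper half-plane,
  ∫_{-∞}^{∞} f(x) dx = 2πi · Σ Res(f, z_k)  over the poles with Im z_k > 0.

Zeros of the denominator: z^2 + 81 = 0 gives z = ±9*I; z^2 + 90 = 0 gives z = ±3*sqrt(10)*I.
Upper half-plane: z = 9*I, z = 3*sqrt(10)*I (simple).

Each pole is a simple zero of Q(z) = z^4 + 171*z^2 + 7290, so Res(f, z₀) = P(z₀)/Q'(z₀) with P(z) = 4*z^2, Q'(z) = 4*z^3 + 342*z:
  Res(f, 9*I) = (-324)/(162*I) = 2*I
  Res(f, 3*sqrt(10)*I) = (-360)/(-54*sqrt(10)*I) = -2*sqrt(10)*I/3

Sum of residues: 2*I*(3 - sqrt(10))/3
∫_{-∞}^{∞} f(x) dx = 2πi · (2*I*(3 - sqrt(10))/3) = 4*pi*(-3 + sqrt(10))/3

Final answer: 4*pi*(-3 + sqrt(10))/3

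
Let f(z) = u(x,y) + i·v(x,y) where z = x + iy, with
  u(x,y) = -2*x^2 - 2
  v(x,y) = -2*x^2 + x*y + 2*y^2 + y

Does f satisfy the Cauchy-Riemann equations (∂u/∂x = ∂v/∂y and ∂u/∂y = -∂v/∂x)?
∂u/∂x = -4*x
∂v/∂y = x + 4*y + 1
∂u/∂y = 0
∂v/∂x = -4*x + y
∂u/∂x ≠ ∂v/∂y and ∂u/∂y ≠ -∂v/∂x; the Cauchy-Riemann equations are not satisfied, so f is not analytic.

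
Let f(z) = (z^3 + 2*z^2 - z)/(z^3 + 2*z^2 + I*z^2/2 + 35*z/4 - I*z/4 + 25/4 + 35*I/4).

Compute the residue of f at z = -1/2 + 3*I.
Write f(z) = P(z)/Q(z) with P(z) = z^3 + 2*z^2 - z and Q(z) = z^3 + 2*z^2 + I*z^2/2 + 35*z/4 - I*z/4 + 25/4 + 35*I/4.
The denominator factors as Q(z) = (z + 1/2 - 3*I)*(z + 1 + 2*I)*(z + 1/2 + 3*I/2), so z = -1/2 + 3*I is a simple zero of Q and P is analytic there; z = -1/2 + 3*I is therefore a simple pole and
  Res(f, z₀) = P(z₀)/Q'(z₀).

Q'(z) = 3*z^2 + 4*z + I*z + 35/4 - I/4, so Q'(-1/2 + 3*I) = -45/2 + 9*I/4.
P(-1/2 + 3*I) = -29/8 - 135*I/4.

Res(f, -1/2 + 3*I) = (-29/8 - 135*I/4)/(-45/2 + 9*I/4) = 10/909 + 2729*I/1818

Final answer: 10/909 + 2729*I/1818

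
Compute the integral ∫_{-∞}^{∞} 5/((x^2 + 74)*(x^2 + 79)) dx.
Let f(z) = 5/((z^2 + 74)*(z^2 + 79)). The denominator has no real zeros and deg Q - deg P = 4 ≥ 2, so the integral of f over the upper semicircle |z| = R tends to 0 as R → ∞. Closing the contour in the upper half-plane,
  ∫_{-∞}^{∞} f(x) dx = 2πi · Σ Res(f, z_k)  over the poles with Im z_k > 0.

Zeros of the denominator: z^2 + 79 = 0 gives z = ±sqrt(79)*I; z^2 + 74 = 0 gives z = ±sqrt(74)*I.
Upper half-plane: z = sqrt(74)*I, z = sqrt(79)*I (simple).

Each pole is a simple zero of Q(z) = z^4 + 153*z^2 + 5846, so Res(f, z₀) = P(z₀)/Q'(z₀) with P(z) = 5, Q'(z) = 4*z^3 + 306*z:
  Res(f, sqrt(74)*I) = (5)/(10*sqrt(74)*I) = -sqrt(74)*I/148
  Res(f, sqrt(79)*I) = (5)/(-10*sqrt(79)*I) = sqrt(79)*I/158

Sum of residues: I*(-sqrt(74)/148 + sqrt(79)/158)
∫_{-∞}^{∞} f(x) dx = 2πi · (I*(-sqrt(74)/148 + sqrt(79)/158)) = pi*(-74*sqrt(79) + 79*sqrt(74))/5846

Final answer: pi*(-74*sqrt(79) + 79*sqrt(74))/5846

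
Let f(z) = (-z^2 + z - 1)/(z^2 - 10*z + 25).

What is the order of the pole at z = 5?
2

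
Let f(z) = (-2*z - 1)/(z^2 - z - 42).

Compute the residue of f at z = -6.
Write f(z) = P(z)/Q(z) with P(z) = -2*z - 1 and Q(z) = z^2 - z - 42.
The denominator factors as Q(z) = (z - 7)*(z + 6), so z = -6 is a simple zero of Q and P is analytic there; z = -6 is therefore a simple pole and
  Res(f, z₀) = P(z₀)/Q'(z₀).

Q'(z) = 2*z - 1, so Q'(-6) = -13.
P(-6) = 11.

Res(f, -6) = (11)/(-13) = -11/13

Final answer: -11/13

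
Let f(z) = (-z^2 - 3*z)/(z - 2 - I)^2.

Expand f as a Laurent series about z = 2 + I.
Put w = z - (2 + I), i.e. z = w + 2 + I. The denominator is w^2, so it suffices to rewrite the numerator in powers of w.

P(z) = -z^2 - 3*z
P(w + 2 + I) = -9 - 7*I + (-7 - 2*I)*w - w^2

Dividing each term by w^2:
  f = (-9 - 7*I)/w^2 + (-7 - 2*I)/w - 1

Substituting back w = z - 2 - I:
  f(z) = (-9 - 7*I)/(z - 2 - I)^2 + (-7 - 2*I)/(z - 2 - I) - 1

The series is finite because the numerator is a polynomial; the negative powers form the principal part, and the coefficient of 1/(z - 2 - I) gives Res(f, 2 + I) = -7 - 2*I.

Final answer: (-9 - 7*I)/(z - 2 - I)^2 + (-7 - 2*I)/(z - 2 - I) - 1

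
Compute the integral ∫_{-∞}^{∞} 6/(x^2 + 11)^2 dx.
Let f(z) = 6/(z^2 + 11)^2. The denominator has no real zeros and deg Q - deg P = 4 ≥ 2, so the integral of f over the upper semicircle |z| = R tends to 0 as R → ∞. Closing the contour in the upper half-plane,
  ∫_{-∞}^{∞} f(x) dx = 2πi · Σ Res(f, z_k)  over the poles with Im z_k > 0.

Zeros of the denominator: z^2 + 11 = 0 gives z = ±sqrt(11)*I.
Upper half-plane: z = sqrt(11)*I (a pole of order 2).

Write f(z) = g(z)/(z - sqrt(11)*I)^2 with g(z) = 6/(z + sqrt(11)*I)^2. For a double pole, Res(f, z₀) = g'(z₀):
  g'(z) = -12/(z + sqrt(11)*I)^3
  Res(f, sqrt(11)*I) = g'(sqrt(11)*I) = -3*sqrt(11)*I/242

∫_{-∞}^{∞} f(x) dx = 2πi · (-3*sqrt(11)*I/242) = 3*sqrt(11)*pi/121

Final answer: 3*sqrt(11)*pi/121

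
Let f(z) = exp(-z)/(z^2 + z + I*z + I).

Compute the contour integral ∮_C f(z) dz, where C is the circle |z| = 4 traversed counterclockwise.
exp(1)*pi*(1 - I) + pi*(-1 + I)*exp(I)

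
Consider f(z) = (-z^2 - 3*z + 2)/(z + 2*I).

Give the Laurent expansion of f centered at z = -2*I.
Put w = z - (-2*I), i.e. z = w - 2*I. The denominator is w, so it suffices to rewrite the numerator in powers of w.

P(z) = -z^2 - 3*z + 2
P(w - 2*I) = 6 + 6*I + (-3 + 4*I)*w - w^2

Dividing each term by w:
  f = (6 + 6*I)/w - 3 + 4*I - w

Substituting back w = z + 2*I:
  f(z) = (6 + 6*I)/(z + 2*I) - 3 + 4*I - (z + 2*I)

The series is finite because the numerator is a polynomial; the negative powers form the principal part, and the coefficient of 1/(z + 2*I) gives Res(f, -2*I) = 6 + 6*I.

Final answer: (6 + 6*I)/(z + 2*I) - 3 + 4*I - (z + 2*I)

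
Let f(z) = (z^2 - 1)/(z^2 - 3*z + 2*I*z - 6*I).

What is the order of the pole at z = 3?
1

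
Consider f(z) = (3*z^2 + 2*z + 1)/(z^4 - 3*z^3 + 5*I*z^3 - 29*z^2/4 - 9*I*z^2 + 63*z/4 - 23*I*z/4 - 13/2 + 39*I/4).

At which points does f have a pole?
The singularities of f are the zeros of the denominator. Factoring,
  z^4 - 3*z^3 + 5*I*z^3 - 29*z^2/4 - 9*I*z^2 + 63*z/4 - 23*I*z/4 - 13/2 + 39*I/4 = (z - 3/2 + I)*(z + 3/2 + I)*(z - 2 + 3*I)*(z - 1)
so the candidates are z = 3/2 - I, z = -3/2 - I, z = 2 - 3*I, z = 1.

Check the numerator P(z) = 3*z^2 + 2*z + 1 at each one:
  P(3/2 - I) = 31/4 - 11*I ≠ 0, so z = 3/2 - I is a (simple) pole.
  P(-3/2 - I) = 7/4 + 7*I ≠ 0, so z = -3/2 - I is a (simple) pole.
  P(2 - 3*I) = -10 - 42*I ≠ 0, so z = 2 - 3*I is a (simple) pole.
  P(1) = 6 ≠ 0, so z = 1 is a (simple) pole.

Poles of f: {-3/2 - I, 1, 3/2 - I, 2 - 3*I}

Final answer: {-3/2 - I, 1, 3/2 - I, 2 - 3*I}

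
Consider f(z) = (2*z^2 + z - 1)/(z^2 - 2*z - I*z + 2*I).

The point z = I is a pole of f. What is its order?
1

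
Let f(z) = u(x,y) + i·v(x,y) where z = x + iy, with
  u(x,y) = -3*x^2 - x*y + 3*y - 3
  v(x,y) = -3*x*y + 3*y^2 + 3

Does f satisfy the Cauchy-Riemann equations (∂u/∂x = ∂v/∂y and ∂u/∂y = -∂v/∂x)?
∂u/∂x = -6*x - y
∂v/∂y = -3*x + 6*y
∂u/∂y = 3 - x
∂v/∂x = -3*y
∂u/∂x ≠ ∂v/∂y and ∂u/∂y ≠ -∂v/∂x; the Cauchy-Riemann equations are not satisfied, so f is not analytic.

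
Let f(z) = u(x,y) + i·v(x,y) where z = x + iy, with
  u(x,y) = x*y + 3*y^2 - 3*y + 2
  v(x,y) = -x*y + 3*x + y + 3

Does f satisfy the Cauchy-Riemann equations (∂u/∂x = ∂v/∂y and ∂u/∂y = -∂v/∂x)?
∂u/∂x = y
∂v/∂y = 1 - x
∂u/∂y = x + 6*y - 3
∂v/∂x = 3 - y
∂u/∂x ≠ ∂v/∂y and ∂u/∂y ≠ -∂v/∂x; the Cauchy-Riemann equations are not satisfied, so f is not analytic.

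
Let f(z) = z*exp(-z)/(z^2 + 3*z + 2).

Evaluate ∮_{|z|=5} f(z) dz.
-2*exp(1)*I*pi + 4*I*pi*exp(2)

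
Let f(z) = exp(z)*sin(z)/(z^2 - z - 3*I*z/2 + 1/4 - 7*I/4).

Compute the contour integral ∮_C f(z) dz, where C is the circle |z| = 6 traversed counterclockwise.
By the residue theorem, ∮_C f(z) dz = 2πi · (sum of the residues of f at the poles inside |z| = 6).

The denominator factors as (z - 3/2 - 2*I)*(z + 1/2 + I/2), so the singularities of f are simple poles at z = 3/2 + 2*I, z = -1/2 - I/2.
  |3/2 + 2*I|² = 25/4 < 36 = 6², so this pole is inside the contour.
  |-1/2 - I/2|² = 1/2 < 36 = 6², so this pole is inside the contour.

With P(z) = exp(z)*sin(z) and Q(z) = z^2 - z - 3*I*z/2 + 1/4 - 7*I/4, each pole is simple, so Res(f, z₀) = P(z₀)/Q'(z₀) with Q'(z) = 2*z - 1 - 3*I/2.
  Res(f, 3/2 + 2*I) = P(3/2 + 2*I)/Q'(3/2 + 2*I) = (exp(3/2 + 2*I)*sin(3/2 + 2*I))/(2 + 5*I/2) = (8/41 - 10*I/41)*exp(3/2 + 2*I)*sin(3/2 + 2*I)
  Res(f, -1/2 - I/2) = P(-1/2 - I/2)/Q'(-1/2 - I/2) = (-exp(-1/2 - I/2)*sin(1/2 + I/2))/(-2 - 5*I/2) = (8/41 - 10*I/41)*exp(-1/2 - I/2)*sin(1/2 + I/2)

Sum of residues inside C: (8/41 - 10*I/41)*exp(-1/2 - I/2)*sin(1/2 + I/2) + (8/41 - 10*I/41)*exp(3/2 + 2*I)*sin(3/2 + 2*I)
∮_C f(z) dz = 2πi · ((8/41 - 10*I/41)*exp(-1/2 - I/2)*sin(1/2 + I/2) + (8/41 - 10*I/41)*exp(3/2 + 2*I)*sin(3/2 + 2*I)) = pi*(20/41 + 16*I/41)*exp(-1/2 - I/2)*sin(1/2 + I/2) + pi*(20/41 + 16*I/41)*exp(3/2 + 2*I)*sin(3/2 + 2*I)

Final answer: pi*(20/41 + 16*I/41)*exp(-1/2 - I/2)*sin(1/2 + I/2) + pi*(20/41 + 16*I/41)*exp(3/2 + 2*I)*sin(3/2 + 2*I)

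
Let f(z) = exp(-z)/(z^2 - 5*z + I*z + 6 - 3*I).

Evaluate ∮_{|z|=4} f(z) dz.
pi*(-1 - I)*exp(-2 + I) + pi*(1 + I)*exp(-3)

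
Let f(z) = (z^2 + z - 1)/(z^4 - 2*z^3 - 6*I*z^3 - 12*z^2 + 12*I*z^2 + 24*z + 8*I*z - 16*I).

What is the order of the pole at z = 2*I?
Factor the denominator:
  z^4 - 2*z^3 - 6*I*z^3 - 12*z^2 + 12*I*z^2 + 24*z + 8*I*z - 16*I = (z - 2*I)^3*(z - 2)

The numerator P(z) = z^2 + z - 1 has P(2*I) = -5 + 2*I ≠ 0, so no factor of (z - 2*I) cancels.
Near z = 2*I we can therefore write f(z) = g(z)/(z - 2*I)^3 with g analytic at 2*I and g(2*I) ≠ 0 (g is the numerator divided by the remaining denominator factors).

Hence z = 2*I is a pole of order 3.

Final answer: 3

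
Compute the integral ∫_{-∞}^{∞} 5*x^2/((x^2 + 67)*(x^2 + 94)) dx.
Let f(z) = 5*z^2/((z^2 + 67)*(z^2 + 94)). The denominator has no real zeros and deg Q - deg P = 2 ≥ 2, so the integral of f over the upper semicircle |z| = R tends to 0 as R → ∞. Closing the contour in the upper half-plane,
  ∫_{-∞}^{∞} f(x) dx = 2πi · Σ Res(f, z_k)  over the poles with Im z_k > 0.

Zeros of the denominator: z^2 + 94 = 0 gives z = ±sqrt(94)*I; z^2 + 67 = 0 gives z = ±sqrt(67)*I.
Upper half-plane: z = sqrt(67)*I, z = sqrt(94)*I (simple).

Each pole is a simple zero of Q(z) = z^4 + 161*z^2 + 6298, so Res(f, z₀) = P(z₀)/Q'(z₀) with P(z) = 5*z^2, Q'(z) = 4*z^3 + 322*z:
  Res(f, sqrt(67)*I) = (-335)/(54*sqrt(67)*I) = 5*sqrt(67)*I/54
  Res(f, sqrt(94)*I) = (-470)/(-54*sqrt(94)*I) = -5*sqrt(94)*I/54

Sum of residues: 5*I*(-sqrt(94) + sqrt(67))/54
∫_{-∞}^{∞} f(x) dx = 2πi · (5*I*(-sqrt(94) + sqrt(67))/54) = 5*pi*(-sqrt(67) + sqrt(94))/27

Final answer: 5*pi*(-sqrt(67) + sqrt(94))/27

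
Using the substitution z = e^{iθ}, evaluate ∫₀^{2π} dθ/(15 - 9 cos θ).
Call the integral J. The integrand is 2π-periodic and we integrate over a full period, so shifting θ does not change the value (θ → θ + π flips the sign of the trig term). Hence
  J = ∫₀^{2π} dθ/(15 + 9 cos θ).
Put z = e^{iθ}: then cos θ = (z + 1/z)/2, dθ = dz/(iz), and z runs once counterclockwise around |z| = 1:
  J = ∮_{|z|=1} 1/(15 + 9*(z + 1/z)/2) · dz/(iz) = (2/i) ∮_{|z|=1} dz/(9*z^2 + 30*z + 9).
The roots of 9*z^2 + 30*z + 9 are z = (-15 ± sqrt(15^2 - 9^2))/9, with sqrt(144) = 12; their product is 1, so only z₊ = -1/3 lies inside the unit circle (z₋ = -3 lies outside).
z₊ is a simple zero of q(z) = 9*z^2 + 30*z + 9, so Res(1/q, z₊) = 1/q'(z₊) with q'(z) = 18*z + 30; and q'(z₊) = 9*(z₊ - z₋) = 24.
Therefore J = (2/i) · 2πi · 1/(24) = 2*pi/(12) = pi/6

Final answer: pi/6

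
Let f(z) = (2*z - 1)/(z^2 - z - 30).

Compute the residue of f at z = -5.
1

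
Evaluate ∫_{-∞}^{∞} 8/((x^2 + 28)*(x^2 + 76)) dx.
Let f(z) = 8/((z^2 + 28)*(z^2 + 76)). The denominator has no real zeros and deg Q - deg P = 4 ≥ 2, so the integral of f over the upper semicircle |z| = R tends to 0 as R → ∞. Closing the contour in the upper half-plane,
  ∫_{-∞}^{∞} f(x) dx = 2πi · Σ Res(f, z_k)  over the poles with Im z_k > 0.

Zeros of the denominator: z^2 + 76 = 0 gives z = ±2*sqrt(19)*I; z^2 + 28 = 0 gives z = ±2*sqrt(7)*I.
Upper half-plane: z = 2*sqrt(19)*I, z = 2*sqrt(7)*I (simple).

Each pole is a simple zero of Q(z) = z^4 + 104*z^2 + 2128, so Res(f, z₀) = P(z₀)/Q'(z₀) with P(z) = 8, Q'(z) = 4*z^3 + 208*z:
  Res(f, 2*sqrt(19)*I) = (8)/(-192*sqrt(19)*I) = sqrt(19)*I/456
  Res(f, 2*sqrt(7)*I) = (8)/(192*sqrt(7)*I) = -sqrt(7)*I/168

Sum of residues: I*(-sqrt(7)/168 + sqrt(19)/456)
∫_{-∞}^{∞} f(x) dx = 2πi · (I*(-sqrt(7)/168 + sqrt(19)/456)) = pi*(-7*sqrt(19) + 19*sqrt(7))/1596

Final answer: pi*(-7*sqrt(19) + 19*sqrt(7))/1596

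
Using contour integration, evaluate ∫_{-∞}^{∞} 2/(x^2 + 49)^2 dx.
Let f(z) = 2/(z^2 + 49)^2. The denominator has no real zeros and deg Q - deg P = 4 ≥ 2, so the integral of f over the upper semicircle |z| = R tends to 0 as R → ∞. Closing the contour in the upper half-plane,
  ∫_{-∞}^{∞} f(x) dx = 2πi · Σ Res(f, z_k)  over the poles with Im z_k > 0.

Zeros of the denominator: z^2 + 49 = 0 gives z = ±7*I.
Upper half-plane: z = 7*I (a pole of order 2).

Write f(z) = g(z)/(z - 7*I)^2 with g(z) = 2/(z + 7*I)^2. For a double pole, Res(f, z₀) = g'(z₀):
  g'(z) = -4/(z + 7*I)^3
  Res(f, 7*I) = g'(7*I) = -I/686

∫_{-∞}^{∞} f(x) dx = 2πi · (-I/686) = pi/343

Final answer: pi/343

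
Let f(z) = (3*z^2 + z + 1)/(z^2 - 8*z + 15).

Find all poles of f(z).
The singularities of f are the zeros of the denominator. Factoring,
  z^2 - 8*z + 15 = (z - 5)*(z - 3)
so the candidates are z = 5, z = 3.

Check the numerator P(z) = 3*z^2 + z + 1 at each one:
  P(5) = 81 ≠ 0, so z = 5 is a (simple) pole.
  P(3) = 31 ≠ 0, so z = 3 is a (simple) pole.

Poles of f: {3, 5}

Final answer: {3, 5}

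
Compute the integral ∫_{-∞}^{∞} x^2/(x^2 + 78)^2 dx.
sqrt(78)*pi/156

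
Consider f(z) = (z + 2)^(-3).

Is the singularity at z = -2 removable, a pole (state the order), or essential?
Write f(z) = g(z)/(z + 2)^3 with g(z) = 1.
g is entire and g(-2) = 1 ≠ 0, so no factor of (z + 2) cancels: the Laurent expansion of f about z = -2 starts at the power -3, i.e. lim_{z→z₀} (z - z₀)^3 f(z) = 1 is finite and nonzero.
So z = -2 is a pole of order 3.

Final answer: pole of order 3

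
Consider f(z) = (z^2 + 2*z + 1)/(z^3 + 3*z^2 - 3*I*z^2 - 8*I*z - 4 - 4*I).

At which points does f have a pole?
The singularities of f are the zeros of the denominator. Factoring,
  z^3 + 3*z^2 - 3*I*z^2 - 8*I*z - 4 - 4*I = (z + 2)*(z - 2*I)*(z + 1 - I)
so the candidates are z = -2, z = 2*I, z = -1 + I.

Check the numerator P(z) = z^2 + 2*z + 1 at each one:
  P(-2) = 1 ≠ 0, so z = -2 is a (simple) pole.
  P(2*I) = -3 + 4*I ≠ 0, so z = 2*I is a (simple) pole.
  P(-1 + I) = -1 ≠ 0, so z = -1 + I is a (simple) pole.

Poles of f: {-2, -1 + I, 2*I}

Final answer: {-2, -1 + I, 2*I}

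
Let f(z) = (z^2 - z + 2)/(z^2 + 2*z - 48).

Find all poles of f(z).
The singularities of f are the zeros of the denominator. Factoring,
  z^2 + 2*z - 48 = (z - 6)*(z + 8)
so the candidates are z = 6, z = -8.

Check the numerator P(z) = z^2 - z + 2 at each one:
  P(6) = 32 ≠ 0, so z = 6 is a (simple) pole.
  P(-8) = 74 ≠ 0, so z = -8 is a (simple) pole.

Poles of f: {-8, 6}

Final answer: {-8, 6}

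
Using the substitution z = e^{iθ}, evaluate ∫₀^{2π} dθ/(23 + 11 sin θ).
sqrt(102)*pi/102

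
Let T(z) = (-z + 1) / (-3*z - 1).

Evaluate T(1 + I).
3/25 + 4*I/25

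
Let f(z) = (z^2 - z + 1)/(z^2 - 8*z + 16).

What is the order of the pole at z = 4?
Factor the denominator:
  z^2 - 8*z + 16 = (z - 4)^2

The numerator P(z) = z^2 - z + 1 has P(4) = 13 ≠ 0, so no factor of (z - 4) cancels.
Near z = 4 we can therefore write f(z) = g(z)/(z - 4)^2 with g analytic at 4 and g(4) ≠ 0 (g is just the numerator).

Hence z = 4 is a pole of order 2.

Final answer: 2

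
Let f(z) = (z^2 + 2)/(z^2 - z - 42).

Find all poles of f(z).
The singularities of f are the zeros of the denominator. Factoring,
  z^2 - z - 42 = (z + 6)*(z - 7)
so the candidates are z = -6, z = 7.

Check the numerator P(z) = z^2 + 2 at each one:
  P(-6) = 38 ≠ 0, so z = -6 is a (simple) pole.
  P(7) = 51 ≠ 0, so z = 7 is a (simple) pole.

Poles of f: {-6, 7}

Final answer: {-6, 7}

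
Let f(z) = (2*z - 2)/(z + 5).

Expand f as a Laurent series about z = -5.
Put w = z - (-5), i.e. z = w - 5. The denominator is w, so it suffices to rewrite the numerator in powers of w.

P(z) = 2*z - 2
P(w - 5) = -12 + 2*w

Dividing each term by w:
  f = -12/w + 2

Substituting back w = z + 5:
  f(z) = -12/(z + 5) + 2

The series is finite because the numerator is a polynomial; the negative powers form the principal part, and the coefficient of 1/(z + 5) gives Res(f, -5) = -12.

Final answer: -12/(z + 5) + 2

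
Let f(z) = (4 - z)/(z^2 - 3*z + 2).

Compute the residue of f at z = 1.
-3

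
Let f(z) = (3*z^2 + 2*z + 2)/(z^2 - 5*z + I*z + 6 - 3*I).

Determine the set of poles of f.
{2 - I, 3}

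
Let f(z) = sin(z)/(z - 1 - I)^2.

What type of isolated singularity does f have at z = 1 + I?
Write f(z) = g(z)/(z - 1 - I)^2 with g(z) = sin(z).
g is entire and g(1 + I) = sin(1 + I) ≠ 0, so no factor of (z - 1 - I) cancels: the Laurent expansion of f about z = 1 + I starts at the power -2, i.e. lim_{z→z₀} (z - z₀)^2 f(z) = sin(1 + I) is finite and nonzero.
So z = 1 + I is a pole of order 2.

Final answer: pole of order 2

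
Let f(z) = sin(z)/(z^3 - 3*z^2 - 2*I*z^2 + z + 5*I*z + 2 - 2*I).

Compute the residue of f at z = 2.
Write f(z) = P(z)/Q(z) with P(z) = sin(z) and Q(z) = z^3 - 3*z^2 - 2*I*z^2 + z + 5*I*z + 2 - 2*I.
The denominator factors as Q(z) = (z - 1 - I)*(z - I)*(z - 2), so z = 2 is a simple zero of Q and P is analytic there; z = 2 is therefore a simple pole and
  Res(f, z₀) = P(z₀)/Q'(z₀).

Q'(z) = 3*z^2 - 6*z - 4*I*z + 1 + 5*I, so Q'(2) = 1 - 3*I.
P(2) = sin(2).

Res(f, 2) = (sin(2))/(1 - 3*I) = (1/10 + 3*I/10)*sin(2)

Final answer: (1/10 + 3*I/10)*sin(2)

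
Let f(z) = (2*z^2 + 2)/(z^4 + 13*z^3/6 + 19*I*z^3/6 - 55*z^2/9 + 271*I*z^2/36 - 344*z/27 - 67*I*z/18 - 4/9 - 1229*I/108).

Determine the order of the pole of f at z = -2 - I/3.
Factor the denominator:
  z^4 + 13*z^3/6 + 19*I*z^3/6 - 55*z^2/9 + 271*I*z^2/36 - 344*z/27 - 67*I*z/18 - 4/9 - 1229*I/108 = (z + 2 + I/3)^2*(z - 3/2 + I)*(z - 1/3 + 3*I/2)

The numerator P(z) = 2*z^2 + 2 has P(-2 - I/3) = 88/9 + 8*I/3 ≠ 0, so no factor of (z + 2 + I/3) cancels.
Near z = -2 - I/3 we can therefore write f(z) = g(z)/(z + 2 + I/3)^2 with g analytic at -2 - I/3 and g(-2 - I/3) ≠ 0 (g is the numerator divided by the remaining denominator factors).

Hence z = -2 - I/3 is a pole of order 2.

Final answer: 2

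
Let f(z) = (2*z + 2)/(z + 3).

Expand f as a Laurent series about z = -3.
-4/(z + 3) + 2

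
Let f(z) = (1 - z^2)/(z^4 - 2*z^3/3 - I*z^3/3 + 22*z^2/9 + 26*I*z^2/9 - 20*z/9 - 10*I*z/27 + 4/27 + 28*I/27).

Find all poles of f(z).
{-2/3 + 2*I, I/3, 1/3 - I, 1 - I}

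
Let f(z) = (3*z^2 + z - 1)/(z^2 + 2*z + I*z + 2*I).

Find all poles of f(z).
The singularities of f are the zeros of the denominator. Factoring,
  z^2 + 2*z + I*z + 2*I = (z + 2)*(z + I)
so the candidates are z = -2, z = -I.

Check the numerator P(z) = 3*z^2 + z - 1 at each one:
  P(-2) = 9 ≠ 0, so z = -2 is a (simple) pole.
  P(-I) = -4 - I ≠ 0, so z = -I is a (simple) pole.

Poles of f: {-2, -I}

Final answer: {-2, -I}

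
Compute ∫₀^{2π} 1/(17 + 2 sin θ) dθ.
Call the integral J. The integrand is 2π-periodic and we integrate over a full period, so shifting θ does not change the value (θ → θ + π/2 turns sin θ into cos θ). Hence
  J = ∫₀^{2π} dθ/(17 + 2 cos θ).
Put z = e^{iθ}: then cos θ = (z + 1/z)/2, dθ = dz/(iz), and z runs once counterclockwise around |z| = 1:
  J = ∮_{|z|=1} 1/(17 + 2*(z + 1/z)/2) · dz/(iz) = (2/i) ∮_{|z|=1} dz/(2*z^2 + 34*z + 2).
The roots of 2*z^2 + 34*z + 2 are z = (-17 ± sqrt(17^2 - 2^2))/2, with sqrt(285) = sqrt(285); their product is 1, so only z₊ = -17/2 + sqrt(285)/2 lies inside the unit circle (z₋ = -17/2 - sqrt(285)/2 lies outside).
z₊ is a simple zero of q(z) = 2*z^2 + 34*z + 2, so Res(1/q, z₊) = 1/q'(z₊) with q'(z) = 4*z + 34; and q'(z₊) = 2*(z₊ - z₋) = 2*sqrt(285).
Therefore J = (2/i) · 2πi · 1/(2*sqrt(285)) = 2*pi/(sqrt(285)) = 2*sqrt(285)*pi/285

Final answer: 2*sqrt(285)*pi/285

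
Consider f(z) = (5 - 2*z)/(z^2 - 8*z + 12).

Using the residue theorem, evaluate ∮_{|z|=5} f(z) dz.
By the residue theorem, ∮_C f(z) dz = 2πi · (sum of the residues of f at the poles inside |z| = 5).

The denominator factors as (z - 6)*(z - 2), so the singularities of f are simple poles at z = 6, z = 2.
  |6|² = 36 > 25 = 5², so this pole is outside the contour.
  |2|² = 4 < 25 = 5², so this pole is inside the contour.

With P(z) = 5 - 2*z and Q(z) = z^2 - 8*z + 12, each pole is simple, so Res(f, z₀) = P(z₀)/Q'(z₀) with Q'(z) = 2*z - 8.
  Res(f, 2) = P(2)/Q'(2) = (1)/(-4) = -1/4

∮_C f(z) dz = 2πi · (-1/4) = -I*pi/2

Final answer: -I*pi/2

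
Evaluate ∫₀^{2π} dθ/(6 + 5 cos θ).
Let J = ∫₀^{2π} dθ/(6 + 5 cos θ).
Put z = e^{iθ}: then cos θ = (z + 1/z)/2, dθ = dz/(iz), and z runs once counterclockwise around |z| = 1:
  J = ∮_{|z|=1} 1/(6 + 5*(z + 1/z)/2) · dz/(iz) = (2/i) ∮_{|z|=1} dz/(5*z^2 + 12*z + 5).
The roots of 5*z^2 + 12*z + 5 are z = (-6 ± sqrt(6^2 - 5^2))/5, with sqrt(11) = sqrt(11); their product is 1, so only z₊ = -6/5 + sqrt(11)/5 lies inside the unit circle (z₋ = -6/5 - sqrt(11)/5 lies outside).
z₊ is a simple zero of q(z) = 5*z^2 + 12*z + 5, so Res(1/q, z₊) = 1/q'(z₊) with q'(z) = 10*z + 12; and q'(z₊) = 5*(z₊ - z₋) = 2*sqrt(11).
Therefore J = (2/i) · 2πi · 1/(2*sqrt(11)) = 2*pi/(sqrt(11)) = 2*sqrt(11)*pi/11

Final answer: 2*sqrt(11)*pi/11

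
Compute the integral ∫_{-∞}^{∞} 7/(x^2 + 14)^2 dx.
sqrt(14)*pi/56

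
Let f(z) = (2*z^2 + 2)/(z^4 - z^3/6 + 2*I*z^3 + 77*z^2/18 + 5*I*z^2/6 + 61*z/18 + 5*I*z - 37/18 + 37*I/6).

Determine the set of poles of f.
The singularities of f are the zeros of the denominator. Factoring,
  z^4 - z^3/6 + 2*I*z^3 + 77*z^2/18 + 5*I*z^2/6 + 61*z/18 + 5*I*z - 37/18 + 37*I/6 = (z - 1/2 + 3*I)*(z - 1/3 + I)*(z - 1/3 - 2*I)*(z + 1)
so the candidates are z = 1/2 - 3*I, z = 1/3 - I, z = 1/3 + 2*I, z = -1.

Check the numerator P(z) = 2*z^2 + 2 at each one:
  P(1/2 - 3*I) = -31/2 - 6*I ≠ 0, so z = 1/2 - 3*I is a (simple) pole.
  P(1/3 - I) = 2/9 - 4*I/3 ≠ 0, so z = 1/3 - I is a (simple) pole.
  P(1/3 + 2*I) = -52/9 + 8*I/3 ≠ 0, so z = 1/3 + 2*I is a (simple) pole.
  P(-1) = 4 ≠ 0, so z = -1 is a (simple) pole.

Poles of f: {-1, 1/3 - I, 1/3 + 2*I, 1/2 - 3*I}

Final answer: {-1, 1/3 - I, 1/3 + 2*I, 1/2 - 3*I}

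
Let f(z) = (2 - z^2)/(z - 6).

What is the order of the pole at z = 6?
Factor the denominator:
  z - 6 = (z - 6)

The numerator P(z) = 2 - z^2 has P(6) = -34 ≠ 0, so no factor of (z - 6) cancels.
Near z = 6 we can therefore write f(z) = g(z)/(z - 6) with g analytic at 6 and g(6) ≠ 0 (g is just the numerator).

Hence z = 6 is a pole of order 1.

Final answer: 1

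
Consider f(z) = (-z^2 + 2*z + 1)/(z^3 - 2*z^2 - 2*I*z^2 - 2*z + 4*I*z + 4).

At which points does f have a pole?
{-1 + I, 1 + I, 2}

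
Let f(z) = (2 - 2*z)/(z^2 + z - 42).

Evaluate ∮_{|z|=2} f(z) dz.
By the residue theorem, ∮_C f(z) dz = 2πi · (sum of the residues of f at the poles inside |z| = 2).

The denominator factors as (z - 6)*(z + 7), so the singularities of f are simple poles at z = 6, z = -7.
  |6|² = 36 > 4 = 2², so this pole is outside the contour.
  |-7|² = 49 > 4 = 2², so this pole is outside the contour.

No pole lies inside the contour, so f is analytic on and inside C and the integral is 0 (Cauchy's theorem).

Final answer: 0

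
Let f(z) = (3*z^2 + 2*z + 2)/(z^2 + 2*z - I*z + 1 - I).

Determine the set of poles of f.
The singularities of f are the zeros of the denominator. Factoring,
  z^2 + 2*z - I*z + 1 - I = (z + 1)*(z + 1 - I)
so the candidates are z = -1, z = -1 + I.

Check the numerator P(z) = 3*z^2 + 2*z + 2 at each one:
  P(-1) = 3 ≠ 0, so z = -1 is a (simple) pole.
  P(-1 + I) = -4*I ≠ 0, so z = -1 + I is a (simple) pole.

Poles of f: {-1, -1 + I}

Final answer: {-1, -1 + I}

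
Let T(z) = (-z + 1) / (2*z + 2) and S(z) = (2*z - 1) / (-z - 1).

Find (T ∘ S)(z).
-3*z/(2*z - 4)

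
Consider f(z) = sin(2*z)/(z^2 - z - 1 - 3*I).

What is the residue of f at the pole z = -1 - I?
Write f(z) = P(z)/Q(z) with P(z) = sin(2*z) and Q(z) = z^2 - z - 1 - 3*I.
The denominator factors as Q(z) = (z - 2 - I)*(z + 1 + I), so z = -1 - I is a simple zero of Q and P is analytic there; z = -1 - I is therefore a simple pole and
  Res(f, z₀) = P(z₀)/Q'(z₀).

Q'(z) = 2*z - 1, so Q'(-1 - I) = -3 - 2*I.
P(-1 - I) = -sin(2 + 2*I).

Res(f, -1 - I) = (-sin(2 + 2*I))/(-3 - 2*I) = (3/13 - 2*I/13)*sin(2 + 2*I)

Final answer: (3/13 - 2*I/13)*sin(2 + 2*I)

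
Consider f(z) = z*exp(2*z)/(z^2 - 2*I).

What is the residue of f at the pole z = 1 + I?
exp(2 + 2*I)/2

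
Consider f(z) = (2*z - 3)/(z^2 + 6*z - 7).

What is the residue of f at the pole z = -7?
Write f(z) = P(z)/Q(z) with P(z) = 2*z - 3 and Q(z) = z^2 + 6*z - 7.
The denominator factors as Q(z) = (z - 1)*(z + 7), so z = -7 is a simple zero of Q and P is analytic there; z = -7 is therefore a simple pole and
  Res(f, z₀) = P(z₀)/Q'(z₀).

Q'(z) = 2*z + 6, so Q'(-7) = -8.
P(-7) = -17.

Res(f, -7) = (-17)/(-8) = 17/8

Final answer: 17/8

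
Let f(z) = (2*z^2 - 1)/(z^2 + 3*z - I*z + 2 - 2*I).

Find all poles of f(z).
The singularities of f are the zeros of the denominator. Factoring,
  z^2 + 3*z - I*z + 2 - 2*I = (z + 2)*(z + 1 - I)
so the candidates are z = -2, z = -1 + I.

Check the numerator P(z) = 2*z^2 - 1 at each one:
  P(-2) = 7 ≠ 0, so z = -2 is a (simple) pole.
  P(-1 + I) = -1 - 4*I ≠ 0, so z = -1 + I is a (simple) pole.

Poles of f: {-2, -1 + I}

Final answer: {-2, -1 + I}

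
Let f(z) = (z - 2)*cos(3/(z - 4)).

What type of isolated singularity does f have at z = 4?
Let u = z - 4. Then
  cos(3/u) = Σ_{k≥0} (-1)^k (3)^(2k)/((2k)!·u^(2k)) = 1 - 9/(2*u^2) + 27/(8*u^4) + ...
which has infinitely many negative powers of u, so cos(3/(z - 4)) has an essential singularity at z = 4.
The extra factor z - 2 is a nonzero polynomial; if the product had at most a pole at z = 4, dividing by that polynomial would leave cos(3/(z - 4)) with at most a pole too — contradiction. (Equivalently, the product's Laurent series still has infinitely many negative powers.)
So the singularity is essential.

Final answer: essential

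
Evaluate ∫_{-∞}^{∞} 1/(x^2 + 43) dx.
Let f(z) = 1/(z^2 + 43). The denominator has no real zeros and deg Q - deg P = 2 ≥ 2, so the integral of f over the upper semicircle |z| = R tends to 0 as R → ∞. Closing the contour in the upper half-plane,
  ∫_{-∞}^{∞} f(x) dx = 2πi · Σ Res(f, z_k)  over the poles with Im z_k > 0.

Zeros of the denominator: z^2 + 43 = 0 gives z = ±sqrt(43)*I.
Upper half-plane: z = sqrt(43)*I (simple).

Each pole is a simple zero of Q(z) = z^2 + 43, so Res(f, z₀) = P(z₀)/Q'(z₀) with P(z) = 1, Q'(z) = 2*z:
  Res(f, sqrt(43)*I) = (1)/(2*sqrt(43)*I) = -sqrt(43)*I/86

∫_{-∞}^{∞} f(x) dx = 2πi · (-sqrt(43)*I/86) = sqrt(43)*pi/43

Final answer: sqrt(43)*pi/43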